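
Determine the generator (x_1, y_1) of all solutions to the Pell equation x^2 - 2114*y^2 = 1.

(x, y) = (2115, 46)

First expand sqrt(2114) as a continued fraction. With x_i = (sqrt(2114) + m_i)/d_i and (m_0, d_0) = (0, 1): a_0 = floor(sqrt(2114)) = 45, since 45^2 = 2025 <= 2114 < 2116 = 46^2.
Iterate m_{i+1} = d_i*a_i - m_i, d_{i+1} = (2114 - m_{i+1}^2)/d_i, a_{i+1} = floor((a_0 + m_{i+1})/d_{i+1}):
  m_1 = 1*45 - 0 = 45, d_1 = (2114 - 45^2)/1 = 89/1 = 89, a_1 = floor((45 + 45)/89) = 1.
  m_2 = 89*1 - 45 = 44, d_2 = (2114 - 44^2)/89 = 178/89 = 2, a_2 = floor((45 + 44)/2) = 44.
  m_3 = 2*44 - 44 = 44, d_3 = (2114 - 44^2)/2 = 178/2 = 89, a_3 = floor((45 + 44)/89) = 1.
  m_4 = 89*1 - 44 = 45, d_4 = (2114 - 45^2)/89 = 89/89 = 1, a_4 = floor((45 + 45)/1) = 90.
  m_5 = 1*90 - 45 = 45, d_5 = (2114 - 45^2)/1 = 89/1 = 89: (m_5, d_5) = (m_1, d_1) = (45, 89), so from here the quotients repeat a_1, ..., a_4; the period length is 4.
So sqrt(2114) = [45; (1, 44, 1, 90)] with period length k = 4.
k is even, so the fundamental solution of x^2 - 2114y^2 = 1 is (p_{k-1}, q_{k-1}) = (p_3, q_3); compute convergents through index 3.
Convergents (p_i = a_i*p_{i-1} + p_{i-2}, q_i = a_i*q_{i-1} + q_{i-2} with p_{-2}=0, p_{-1}=1, q_{-2}=1, q_{-1}=0):
  i=0: a_0=45, p_0 = 45*1 + 0 = 45, q_0 = 45*0 + 1 = 1.
  i=1: a_1=1, p_1 = 1*45 + 1 = 46, q_1 = 1*1 + 0 = 1.
  i=2: a_2=44, p_2 = 44*46 + 45 = 2069, q_2 = 44*1 + 1 = 45.
  i=3: a_3=1, p_3 = 1*2069 + 46 = 2115, q_3 = 1*45 + 1 = 46.
Check: 2115^2 - 2114*46^2 = 4473225 - 4473224 = 1, so (x, y) = (2115, 46) solves the equation, and by the theorem it is the least positive solution.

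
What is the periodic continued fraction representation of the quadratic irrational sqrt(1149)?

[33; (1, 8, 1, 2, 3, 22, 3, 2, 1, 8, 1, 66)]

Write x_i = (sqrt(1149) + m_i)/d_i with (m_0, d_0) = (0, 1). a_0 = floor(sqrt(1149)) = 33, since 33^2 = 1089 <= 1149 < 1156 = 34^2.
Iterate m_{i+1} = d_i*a_i - m_i, d_{i+1} = (1149 - m_{i+1}^2)/d_i, a_{i+1} = floor((a_0 + m_{i+1})/d_{i+1}):
  m_1 = 1*33 - 0 = 33, d_1 = (1149 - 33^2)/1 = 60/1 = 60, a_1 = floor((33 + 33)/60) = 1.
  m_2 = 60*1 - 33 = 27, d_2 = (1149 - 27^2)/60 = 420/60 = 7, a_2 = floor((33 + 27)/7) = 8.
  m_3 = 7*8 - 27 = 29, d_3 = (1149 - 29^2)/7 = 308/7 = 44, a_3 = floor((33 + 29)/44) = 1.
  m_4 = 44*1 - 29 = 15, d_4 = (1149 - 15^2)/44 = 924/44 = 21, a_4 = floor((33 + 15)/21) = 2.
  m_5 = 21*2 - 15 = 27, d_5 = (1149 - 27^2)/21 = 420/21 = 20, a_5 = floor((33 + 27)/20) = 3.
  m_6 = 20*3 - 27 = 33, d_6 = (1149 - 33^2)/20 = 60/20 = 3, a_6 = floor((33 + 33)/3) = 22.
  m_7 = 3*22 - 33 = 33, d_7 = (1149 - 33^2)/3 = 60/3 = 20, a_7 = floor((33 + 33)/20) = 3.
  m_8 = 20*3 - 33 = 27, d_8 = (1149 - 27^2)/20 = 420/20 = 21, a_8 = floor((33 + 27)/21) = 2.
  m_9 = 21*2 - 27 = 15, d_9 = (1149 - 15^2)/21 = 924/21 = 44, a_9 = floor((33 + 15)/44) = 1.
  m_10 = 44*1 - 15 = 29, d_10 = (1149 - 29^2)/44 = 308/44 = 7, a_10 = floor((33 + 29)/7) = 8.
  m_11 = 7*8 - 29 = 27, d_11 = (1149 - 27^2)/7 = 420/7 = 60, a_11 = floor((33 + 27)/60) = 1.
  m_12 = 60*1 - 27 = 33, d_12 = (1149 - 33^2)/60 = 60/60 = 1, a_12 = floor((33 + 33)/1) = 66.
  m_13 = 1*66 - 33 = 33, d_13 = (1149 - 33^2)/1 = 60/1 = 60: (m_13, d_13) = (m_1, d_1) = (33, 60), so from here the quotients repeat a_1, ..., a_12; the period length is 12.
Hence the expansion of sqrt(1149) is a_0 = 33 followed by the repeating block 1, 8, 1, 2, 3, 22, 3, 2, 1, 8, 1, 66 (period 12).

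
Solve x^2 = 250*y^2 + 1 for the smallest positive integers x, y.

(x, y) = (39480499, 2496966)

First expand sqrt(250) as a continued fraction. With x_i = (sqrt(250) + m_i)/d_i and (m_0, d_0) = (0, 1): a_0 = floor(sqrt(250)) = 15, since 15^2 = 225 <= 250 < 256 = 16^2.
Iterate m_{i+1} = d_i*a_i - m_i, d_{i+1} = (250 - m_{i+1}^2)/d_i, a_{i+1} = floor((a_0 + m_{i+1})/d_{i+1}):
  m_1 = 1*15 - 0 = 15, d_1 = (250 - 15^2)/1 = 25/1 = 25, a_1 = floor((15 + 15)/25) = 1.
  m_2 = 25*1 - 15 = 10, d_2 = (250 - 10^2)/25 = 150/25 = 6, a_2 = floor((15 + 10)/6) = 4.
  m_3 = 6*4 - 10 = 14, d_3 = (250 - 14^2)/6 = 54/6 = 9, a_3 = floor((15 + 14)/9) = 3.
  m_4 = 9*3 - 14 = 13, d_4 = (250 - 13^2)/9 = 81/9 = 9, a_4 = floor((15 + 13)/9) = 3.
  m_5 = 9*3 - 13 = 14, d_5 = (250 - 14^2)/9 = 54/9 = 6, a_5 = floor((15 + 14)/6) = 4.
  m_6 = 6*4 - 14 = 10, d_6 = (250 - 10^2)/6 = 150/6 = 25, a_6 = floor((15 + 10)/25) = 1.
  m_7 = 25*1 - 10 = 15, d_7 = (250 - 15^2)/25 = 25/25 = 1, a_7 = floor((15 + 15)/1) = 30.
  m_8 = 1*30 - 15 = 15, d_8 = (250 - 15^2)/1 = 25/1 = 25: (m_8, d_8) = (m_1, d_1) = (15, 25), so from here the quotients repeat a_1, ..., a_7; the period length is 7.
So sqrt(250) = [15; (1, 4, 3, 3, 4, 1, 30)] with period length k = 7.
k is odd, so (p_{k-1}, q_{k-1}) only solves x^2 - 250y^2 = -1 and the fundamental solution of x^2 - 250y^2 = 1 is (p_{2k-1}, q_{2k-1}) = (p_13, q_13); compute convergents through index 13, running through the period twice.
Convergents (p_i = a_i*p_{i-1} + p_{i-2}, q_i = a_i*q_{i-1} + q_{i-2} with p_{-2}=0, p_{-1}=1, q_{-2}=1, q_{-1}=0):
  i=0: a_0=15, p_0 = 15*1 + 0 = 15, q_0 = 15*0 + 1 = 1.
  i=1: a_1=1, p_1 = 1*15 + 1 = 16, q_1 = 1*1 + 0 = 1.
  i=2: a_2=4, p_2 = 4*16 + 15 = 79, q_2 = 4*1 + 1 = 5.
  i=3: a_3=3, p_3 = 3*79 + 16 = 253, q_3 = 3*5 + 1 = 16.
  i=4: a_4=3, p_4 = 3*253 + 79 = 838, q_4 = 3*16 + 5 = 53.
  i=5: a_5=4, p_5 = 4*838 + 253 = 3605, q_5 = 4*53 + 16 = 228.
  i=6: a_6=1, p_6 = 1*3605 + 838 = 4443, q_6 = 1*228 + 53 = 281.
  i=7: a_7=30, p_7 = 30*4443 + 3605 = 136895, q_7 = 30*281 + 228 = 8658.
  i=8: a_8=1, p_8 = 1*136895 + 4443 = 141338, q_8 = 1*8658 + 281 = 8939.
  i=9: a_9=4, p_9 = 4*141338 + 136895 = 702247, q_9 = 4*8939 + 8658 = 44414.
  i=10: a_10=3, p_10 = 3*702247 + 141338 = 2248079, q_10 = 3*44414 + 8939 = 142181.
  i=11: a_11=3, p_11 = 3*2248079 + 702247 = 7446484, q_11 = 3*142181 + 44414 = 470957.
  i=12: a_12=4, p_12 = 4*7446484 + 2248079 = 32034015, q_12 = 4*470957 + 142181 = 2026009.
  i=13: a_13=1, p_13 = 1*32034015 + 7446484 = 39480499, q_13 = 1*2026009 + 470957 = 2496966.
Indeed p_6^2 - 250*q_6^2 = 19740249 - 19740250 = -1, not +1.
Check: 39480499^2 - 250*2496966^2 = 1558709801289001 - 1558709801289000 = 1, so (x, y) = (39480499, 2496966) solves the equation, and by the theorem it is the least positive solution.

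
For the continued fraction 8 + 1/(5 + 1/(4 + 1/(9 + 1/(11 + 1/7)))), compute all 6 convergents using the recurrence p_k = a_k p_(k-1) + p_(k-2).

Using the convergent recurrence p_i = a_i*p_{i-1} + p_{i-2}, q_i = a_i*q_{i-1} + q_{i-2} with p_{-2}=0, p_{-1}=1, q_{-2}=1, q_{-1}=0:
  i=0: a_0=8, p_0 = 8*1 + 0 = 8, q_0 = 8*0 + 1 = 1.
  i=1: a_1=5, p_1 = 5*8 + 1 = 41, q_1 = 5*1 + 0 = 5.
  i=2: a_2=4, p_2 = 4*41 + 8 = 172, q_2 = 4*5 + 1 = 21.
  i=3: a_3=9, p_3 = 9*172 + 41 = 1589, q_3 = 9*21 + 5 = 194.
  i=4: a_4=11, p_4 = 11*1589 + 172 = 17651, q_4 = 11*194 + 21 = 2155.
  i=5: a_5=7, p_5 = 7*17651 + 1589 = 125146, q_5 = 7*2155 + 194 = 15279.

8/1, 41/5, 172/21, 1589/194, 17651/2155, 125146/15279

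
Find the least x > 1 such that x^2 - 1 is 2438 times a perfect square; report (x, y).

(x, y) = (1259387, 25506)

First expand sqrt(2438) as a continued fraction. With x_i = (sqrt(2438) + m_i)/d_i and (m_0, d_0) = (0, 1): a_0 = floor(sqrt(2438)) = 49, since 49^2 = 2401 <= 2438 < 2500 = 50^2.
Iterate m_{i+1} = d_i*a_i - m_i, d_{i+1} = (2438 - m_{i+1}^2)/d_i, a_{i+1} = floor((a_0 + m_{i+1})/d_{i+1}):
  m_1 = 1*49 - 0 = 49, d_1 = (2438 - 49^2)/1 = 37/1 = 37, a_1 = floor((49 + 49)/37) = 2.
  m_2 = 37*2 - 49 = 25, d_2 = (2438 - 25^2)/37 = 1813/37 = 49, a_2 = floor((49 + 25)/49) = 1.
  m_3 = 49*1 - 25 = 24, d_3 = (2438 - 24^2)/49 = 1862/49 = 38, a_3 = floor((49 + 24)/38) = 1.
  m_4 = 38*1 - 24 = 14, d_4 = (2438 - 14^2)/38 = 2242/38 = 59, a_4 = floor((49 + 14)/59) = 1.
  m_5 = 59*1 - 14 = 45, d_5 = (2438 - 45^2)/59 = 413/59 = 7, a_5 = floor((49 + 45)/7) = 13.
  m_6 = 7*13 - 45 = 46, d_6 = (2438 - 46^2)/7 = 322/7 = 46, a_6 = floor((49 + 46)/46) = 2.
  m_7 = 46*2 - 46 = 46, d_7 = (2438 - 46^2)/46 = 322/46 = 7, a_7 = floor((49 + 46)/7) = 13.
  m_8 = 7*13 - 46 = 45, d_8 = (2438 - 45^2)/7 = 413/7 = 59, a_8 = floor((49 + 45)/59) = 1.
  m_9 = 59*1 - 45 = 14, d_9 = (2438 - 14^2)/59 = 2242/59 = 38, a_9 = floor((49 + 14)/38) = 1.
  m_10 = 38*1 - 14 = 24, d_10 = (2438 - 24^2)/38 = 1862/38 = 49, a_10 = floor((49 + 24)/49) = 1.
  m_11 = 49*1 - 24 = 25, d_11 = (2438 - 25^2)/49 = 1813/49 = 37, a_11 = floor((49 + 25)/37) = 2.
  m_12 = 37*2 - 25 = 49, d_12 = (2438 - 49^2)/37 = 37/37 = 1, a_12 = floor((49 + 49)/1) = 98.
  m_13 = 1*98 - 49 = 49, d_13 = (2438 - 49^2)/1 = 37/1 = 37: (m_13, d_13) = (m_1, d_1) = (49, 37), so from here the quotients repeat a_1, ..., a_12; the period length is 12.
So sqrt(2438) = [49; (2, 1, 1, 1, 13, 2, 13, 1, 1, 1, 2, 98)] with period length k = 12.
k is even, so the fundamental solution of x^2 - 2438y^2 = 1 is (p_{k-1}, q_{k-1}) = (p_11, q_11); compute convergents through index 11.
Convergents (p_i = a_i*p_{i-1} + p_{i-2}, q_i = a_i*q_{i-1} + q_{i-2} with p_{-2}=0, p_{-1}=1, q_{-2}=1, q_{-1}=0):
  i=0: a_0=49, p_0 = 49*1 + 0 = 49, q_0 = 49*0 + 1 = 1.
  i=1: a_1=2, p_1 = 2*49 + 1 = 99, q_1 = 2*1 + 0 = 2.
  i=2: a_2=1, p_2 = 1*99 + 49 = 148, q_2 = 1*2 + 1 = 3.
  i=3: a_3=1, p_3 = 1*148 + 99 = 247, q_3 = 1*3 + 2 = 5.
  i=4: a_4=1, p_4 = 1*247 + 148 = 395, q_4 = 1*5 + 3 = 8.
  i=5: a_5=13, p_5 = 13*395 + 247 = 5382, q_5 = 13*8 + 5 = 109.
  i=6: a_6=2, p_6 = 2*5382 + 395 = 11159, q_6 = 2*109 + 8 = 226.
  i=7: a_7=13, p_7 = 13*11159 + 5382 = 150449, q_7 = 13*226 + 109 = 3047.
  i=8: a_8=1, p_8 = 1*150449 + 11159 = 161608, q_8 = 1*3047 + 226 = 3273.
  i=9: a_9=1, p_9 = 1*161608 + 150449 = 312057, q_9 = 1*3273 + 3047 = 6320.
  i=10: a_10=1, p_10 = 1*312057 + 161608 = 473665, q_10 = 1*6320 + 3273 = 9593.
  i=11: a_11=2, p_11 = 2*473665 + 312057 = 1259387, q_11 = 2*9593 + 6320 = 25506.
Check: 1259387^2 - 2438*25506^2 = 1586055615769 - 1586055615768 = 1, so (x, y) = (1259387, 25506) solves the equation, and by the theorem it is the least positive solution.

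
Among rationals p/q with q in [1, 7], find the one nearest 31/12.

Expand x = 31/12 as a continued fraction with the Euclidean algorithm:
  31 = 2*12 + 7, so a_0 = 2.
  12 = 1*7 + 5, so a_1 = 1.
  7 = 1*5 + 2, so a_2 = 1.
  5 = 2*2 + 1, so a_3 = 2.
  2 = 2*1 + 0, so a_4 = 2.
so x = [2; 1, 1, 2, 2].
Convergents (p_i = a_i*p_{i-1} + p_{i-2}, q_i = a_i*q_{i-1} + q_{i-2} with p_{-2}=0, p_{-1}=1, q_{-2}=1, q_{-1}=0), until the denominator exceeds 7:
  i=0: a_0=2, p_0 = 2*1 + 0 = 2, q_0 = 2*0 + 1 = 1.
  i=1: a_1=1, p_1 = 1*2 + 1 = 3, q_1 = 1*1 + 0 = 1.
  i=2: a_2=1, p_2 = 1*3 + 2 = 5, q_2 = 1*1 + 1 = 2.
  i=3: a_3=2, p_3 = 2*5 + 3 = 13, q_3 = 2*2 + 1 = 5.
  i=4: a_4=2, p_4 = 2*13 + 5 = 31, q_4 = 2*5 + 2 = 12.
q_4 = 12 > 7, so the last convergent with denominator <= 7 is p_3/q_3 = 13/5.
The closest fraction with denominator <= 7 is either p_3/q_3 or the intermediate fraction (k*p_3 + p_2)/(k*q_3 + q_2) with the largest k >= 1 whose denominator stays <= 7; these approach x as k grows, and every other convergent or intermediate fraction in range is farther away.
Largest k: floor((7 - q_2)/q_3) = floor((7 - 2)/5) = 1.
That gives (1*13 + 5)/(1*5 + 2) = 18/7.
Compare the errors: |x - 13/5| = |31*5 - 13*12|/(12*5) = 1/60, and |x - 18/7| = |31*7 - 18*12|/(12*7) = 1/84.
Cross-multiplying, 1*60 = 60 < 84 = 1*84, so 1/84 is smaller: the intermediate fraction 18/7 is closer to x than 13/5.

18/7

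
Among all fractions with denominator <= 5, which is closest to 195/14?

14/1

Expand x = 195/14 as a continued fraction with the Euclidean algorithm:
  195 = 13*14 + 13, so a_0 = 13.
  14 = 1*13 + 1, so a_1 = 1.
  13 = 13*1 + 0, so a_2 = 13.
so x = [13; 1, 13].
Convergents (p_i = a_i*p_{i-1} + p_{i-2}, q_i = a_i*q_{i-1} + q_{i-2} with p_{-2}=0, p_{-1}=1, q_{-2}=1, q_{-1}=0), until the denominator exceeds 5:
  i=0: a_0=13, p_0 = 13*1 + 0 = 13, q_0 = 13*0 + 1 = 1.
  i=1: a_1=1, p_1 = 1*13 + 1 = 14, q_1 = 1*1 + 0 = 1.
  i=2: a_2=13, p_2 = 13*14 + 13 = 195, q_2 = 13*1 + 1 = 14.
q_2 = 14 > 5, so the last convergent with denominator <= 5 is p_1/q_1 = 14/1.
The closest fraction with denominator <= 5 is either p_1/q_1 or the intermediate fraction (k*p_1 + p_0)/(k*q_1 + q_0) with the largest k >= 1 whose denominator stays <= 5; these approach x as k grows, and every other convergent or intermediate fraction in range is farther away.
Largest k: floor((5 - q_0)/q_1) = floor((5 - 1)/1) = 4.
That gives (4*14 + 13)/(4*1 + 1) = 69/5.
Compare the errors: |x - 14/1| = |195*1 - 14*14|/(14*1) = 1/14, and |x - 69/5| = |195*5 - 69*14|/(14*5) = 9/70.
Cross-multiplying, 1*70 = 70 < 126 = 9*14, so 1/14 is smaller: the convergent 14/1 is closer to x than 69/5.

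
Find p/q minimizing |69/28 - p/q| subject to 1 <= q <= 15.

Expand x = 69/28 as a continued fraction with the Euclidean algorithm:
  69 = 2*28 + 13, so a_0 = 2.
  28 = 2*13 + 2, so a_1 = 2.
  13 = 6*2 + 1, so a_2 = 6.
  2 = 2*1 + 0, so a_3 = 2.
so x = [2; 2, 6, 2].
Convergents (p_i = a_i*p_{i-1} + p_{i-2}, q_i = a_i*q_{i-1} + q_{i-2} with p_{-2}=0, p_{-1}=1, q_{-2}=1, q_{-1}=0), until the denominator exceeds 15:
  i=0: a_0=2, p_0 = 2*1 + 0 = 2, q_0 = 2*0 + 1 = 1.
  i=1: a_1=2, p_1 = 2*2 + 1 = 5, q_1 = 2*1 + 0 = 2.
  i=2: a_2=6, p_2 = 6*5 + 2 = 32, q_2 = 6*2 + 1 = 13.
  i=3: a_3=2, p_3 = 2*32 + 5 = 69, q_3 = 2*13 + 2 = 28.
q_3 = 28 > 15, so the last convergent with denominator <= 15 is p_2/q_2 = 32/13.
The closest fraction with denominator <= 15 is either p_2/q_2 or the intermediate fraction (k*p_2 + p_1)/(k*q_2 + q_1) with the largest k >= 1 whose denominator stays <= 15; these approach x as k grows, and every other convergent or intermediate fraction in range is farther away.
Largest k: floor((15 - q_1)/q_2) = floor((15 - 2)/13) = 1.
That gives (1*32 + 5)/(1*13 + 2) = 37/15.
Compare the errors: |x - 32/13| = |69*13 - 32*28|/(28*13) = 1/364, and |x - 37/15| = |69*15 - 37*28|/(28*15) = 1/420.
Cross-multiplying, 1*364 = 364 < 420 = 1*420, so 1/420 is smaller: the intermediate fraction 37/15 is closer to x than 32/13.

37/15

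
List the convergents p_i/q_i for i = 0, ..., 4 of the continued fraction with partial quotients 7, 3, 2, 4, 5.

Using the convergent recurrence p_i = a_i*p_{i-1} + p_{i-2}, q_i = a_i*q_{i-1} + q_{i-2} with p_{-2}=0, p_{-1}=1, q_{-2}=1, q_{-1}=0:
  i=0: a_0=7, p_0 = 7*1 + 0 = 7, q_0 = 7*0 + 1 = 1.
  i=1: a_1=3, p_1 = 3*7 + 1 = 22, q_1 = 3*1 + 0 = 3.
  i=2: a_2=2, p_2 = 2*22 + 7 = 51, q_2 = 2*3 + 1 = 7.
  i=3: a_3=4, p_3 = 4*51 + 22 = 226, q_3 = 4*7 + 3 = 31.
  i=4: a_4=5, p_4 = 5*226 + 51 = 1181, q_4 = 5*31 + 7 = 162.

7/1, 22/3, 51/7, 226/31, 1181/162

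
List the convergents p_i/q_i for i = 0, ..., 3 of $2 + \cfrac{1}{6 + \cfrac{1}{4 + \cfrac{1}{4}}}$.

2/1, 13/6, 54/25, 229/106

Using the convergent recurrence p_i = a_i*p_{i-1} + p_{i-2}, q_i = a_i*q_{i-1} + q_{i-2} with p_{-2}=0, p_{-1}=1, q_{-2}=1, q_{-1}=0:
  i=0: a_0=2, p_0 = 2*1 + 0 = 2, q_0 = 2*0 + 1 = 1.
  i=1: a_1=6, p_1 = 6*2 + 1 = 13, q_1 = 6*1 + 0 = 6.
  i=2: a_2=4, p_2 = 4*13 + 2 = 54, q_2 = 4*6 + 1 = 25.
  i=3: a_3=4, p_3 = 4*54 + 13 = 229, q_3 = 4*25 + 6 = 106.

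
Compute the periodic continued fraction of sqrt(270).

[16; (2, 3, 6, 3, 2, 32)]

Write x_i = (sqrt(270) + m_i)/d_i with (m_0, d_0) = (0, 1). a_0 = floor(sqrt(270)) = 16, since 16^2 = 256 <= 270 < 289 = 17^2.
Iterate m_{i+1} = d_i*a_i - m_i, d_{i+1} = (270 - m_{i+1}^2)/d_i, a_{i+1} = floor((a_0 + m_{i+1})/d_{i+1}):
  m_1 = 1*16 - 0 = 16, d_1 = (270 - 16^2)/1 = 14/1 = 14, a_1 = floor((16 + 16)/14) = 2.
  m_2 = 14*2 - 16 = 12, d_2 = (270 - 12^2)/14 = 126/14 = 9, a_2 = floor((16 + 12)/9) = 3.
  m_3 = 9*3 - 12 = 15, d_3 = (270 - 15^2)/9 = 45/9 = 5, a_3 = floor((16 + 15)/5) = 6.
  m_4 = 5*6 - 15 = 15, d_4 = (270 - 15^2)/5 = 45/5 = 9, a_4 = floor((16 + 15)/9) = 3.
  m_5 = 9*3 - 15 = 12, d_5 = (270 - 12^2)/9 = 126/9 = 14, a_5 = floor((16 + 12)/14) = 2.
  m_6 = 14*2 - 12 = 16, d_6 = (270 - 16^2)/14 = 14/14 = 1, a_6 = floor((16 + 16)/1) = 32.
  m_7 = 1*32 - 16 = 16, d_7 = (270 - 16^2)/1 = 14/1 = 14: (m_7, d_7) = (m_1, d_1) = (16, 14), so from here the quotients repeat a_1, ..., a_6; the period length is 6.
Hence the expansion of sqrt(270) is a_0 = 16 followed by the repeating block 2, 3, 6, 3, 2, 32 (period 6).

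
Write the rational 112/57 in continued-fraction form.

[1; 1, 27, 2]

Run the Euclidean algorithm on 112 and 57; the successive quotients are the partial quotients a_0, a_1, ... (each step inverts the fractional part left over by the previous one):
  112 = 1*57 + 55, so a_0 = 1.
  57 = 1*55 + 2, so a_1 = 1.
  55 = 27*2 + 1, so a_2 = 27.
  2 = 2*1 + 0, so a_3 = 2.
The remainder reaches 0 after 4 divisions, so the expansion has 4 partial quotients, read off in order.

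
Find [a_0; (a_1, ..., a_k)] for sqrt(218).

Write x_i = (sqrt(218) + m_i)/d_i with (m_0, d_0) = (0, 1). a_0 = floor(sqrt(218)) = 14, since 14^2 = 196 <= 218 < 225 = 15^2.
Iterate m_{i+1} = d_i*a_i - m_i, d_{i+1} = (218 - m_{i+1}^2)/d_i, a_{i+1} = floor((a_0 + m_{i+1})/d_{i+1}):
  m_1 = 1*14 - 0 = 14, d_1 = (218 - 14^2)/1 = 22/1 = 22, a_1 = floor((14 + 14)/22) = 1.
  m_2 = 22*1 - 14 = 8, d_2 = (218 - 8^2)/22 = 154/22 = 7, a_2 = floor((14 + 8)/7) = 3.
  m_3 = 7*3 - 8 = 13, d_3 = (218 - 13^2)/7 = 49/7 = 7, a_3 = floor((14 + 13)/7) = 3.
  m_4 = 7*3 - 13 = 8, d_4 = (218 - 8^2)/7 = 154/7 = 22, a_4 = floor((14 + 8)/22) = 1.
  m_5 = 22*1 - 8 = 14, d_5 = (218 - 14^2)/22 = 22/22 = 1, a_5 = floor((14 + 14)/1) = 28.
  m_6 = 1*28 - 14 = 14, d_6 = (218 - 14^2)/1 = 22/1 = 22: (m_6, d_6) = (m_1, d_1) = (14, 22), so from here the quotients repeat a_1, ..., a_5; the period length is 5.
Hence the expansion of sqrt(218) is a_0 = 14 followed by the repeating block 1, 3, 3, 1, 28 (period 5).

[14; (1, 3, 3, 1, 28)]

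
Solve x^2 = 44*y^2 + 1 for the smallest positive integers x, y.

(x, y) = (199, 30)

First expand sqrt(44) as a continued fraction. With x_i = (sqrt(44) + m_i)/d_i and (m_0, d_0) = (0, 1): a_0 = floor(sqrt(44)) = 6, since 6^2 = 36 <= 44 < 49 = 7^2.
Iterate m_{i+1} = d_i*a_i - m_i, d_{i+1} = (44 - m_{i+1}^2)/d_i, a_{i+1} = floor((a_0 + m_{i+1})/d_{i+1}):
  m_1 = 1*6 - 0 = 6, d_1 = (44 - 6^2)/1 = 8/1 = 8, a_1 = floor((6 + 6)/8) = 1.
  m_2 = 8*1 - 6 = 2, d_2 = (44 - 2^2)/8 = 40/8 = 5, a_2 = floor((6 + 2)/5) = 1.
  m_3 = 5*1 - 2 = 3, d_3 = (44 - 3^2)/5 = 35/5 = 7, a_3 = floor((6 + 3)/7) = 1.
  m_4 = 7*1 - 3 = 4, d_4 = (44 - 4^2)/7 = 28/7 = 4, a_4 = floor((6 + 4)/4) = 2.
  m_5 = 4*2 - 4 = 4, d_5 = (44 - 4^2)/4 = 28/4 = 7, a_5 = floor((6 + 4)/7) = 1.
  m_6 = 7*1 - 4 = 3, d_6 = (44 - 3^2)/7 = 35/7 = 5, a_6 = floor((6 + 3)/5) = 1.
  m_7 = 5*1 - 3 = 2, d_7 = (44 - 2^2)/5 = 40/5 = 8, a_7 = floor((6 + 2)/8) = 1.
  m_8 = 8*1 - 2 = 6, d_8 = (44 - 6^2)/8 = 8/8 = 1, a_8 = floor((6 + 6)/1) = 12.
  m_9 = 1*12 - 6 = 6, d_9 = (44 - 6^2)/1 = 8/1 = 8: (m_9, d_9) = (m_1, d_1) = (6, 8), so from here the quotients repeat a_1, ..., a_8; the period length is 8.
So sqrt(44) = [6; (1, 1, 1, 2, 1, 1, 1, 12)] with period length k = 8.
k is even, so the fundamental solution of x^2 - 44y^2 = 1 is (p_{k-1}, q_{k-1}) = (p_7, q_7); compute convergents through index 7.
Convergents (p_i = a_i*p_{i-1} + p_{i-2}, q_i = a_i*q_{i-1} + q_{i-2} with p_{-2}=0, p_{-1}=1, q_{-2}=1, q_{-1}=0):
  i=0: a_0=6, p_0 = 6*1 + 0 = 6, q_0 = 6*0 + 1 = 1.
  i=1: a_1=1, p_1 = 1*6 + 1 = 7, q_1 = 1*1 + 0 = 1.
  i=2: a_2=1, p_2 = 1*7 + 6 = 13, q_2 = 1*1 + 1 = 2.
  i=3: a_3=1, p_3 = 1*13 + 7 = 20, q_3 = 1*2 + 1 = 3.
  i=4: a_4=2, p_4 = 2*20 + 13 = 53, q_4 = 2*3 + 2 = 8.
  i=5: a_5=1, p_5 = 1*53 + 20 = 73, q_5 = 1*8 + 3 = 11.
  i=6: a_6=1, p_6 = 1*73 + 53 = 126, q_6 = 1*11 + 8 = 19.
  i=7: a_7=1, p_7 = 1*126 + 73 = 199, q_7 = 1*19 + 11 = 30.
Check: 199^2 - 44*30^2 = 39601 - 39600 = 1, so (x, y) = (199, 30) solves the equation, and by the theorem it is the least positive solution.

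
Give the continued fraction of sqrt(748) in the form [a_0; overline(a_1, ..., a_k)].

[27; overline(2, 1, 6, 5, 1, 12, 1, 5, 6, 1, 2, 54)]

Write x_i = (sqrt(748) + m_i)/d_i with (m_0, d_0) = (0, 1). a_0 = floor(sqrt(748)) = 27, since 27^2 = 729 <= 748 < 784 = 28^2.
Iterate m_{i+1} = d_i*a_i - m_i, d_{i+1} = (748 - m_{i+1}^2)/d_i, a_{i+1} = floor((a_0 + m_{i+1})/d_{i+1}):
  m_1 = 1*27 - 0 = 27, d_1 = (748 - 27^2)/1 = 19/1 = 19, a_1 = floor((27 + 27)/19) = 2.
  m_2 = 19*2 - 27 = 11, d_2 = (748 - 11^2)/19 = 627/19 = 33, a_2 = floor((27 + 11)/33) = 1.
  m_3 = 33*1 - 11 = 22, d_3 = (748 - 22^2)/33 = 264/33 = 8, a_3 = floor((27 + 22)/8) = 6.
  m_4 = 8*6 - 22 = 26, d_4 = (748 - 26^2)/8 = 72/8 = 9, a_4 = floor((27 + 26)/9) = 5.
  m_5 = 9*5 - 26 = 19, d_5 = (748 - 19^2)/9 = 387/9 = 43, a_5 = floor((27 + 19)/43) = 1.
  m_6 = 43*1 - 19 = 24, d_6 = (748 - 24^2)/43 = 172/43 = 4, a_6 = floor((27 + 24)/4) = 12.
  m_7 = 4*12 - 24 = 24, d_7 = (748 - 24^2)/4 = 172/4 = 43, a_7 = floor((27 + 24)/43) = 1.
  m_8 = 43*1 - 24 = 19, d_8 = (748 - 19^2)/43 = 387/43 = 9, a_8 = floor((27 + 19)/9) = 5.
  m_9 = 9*5 - 19 = 26, d_9 = (748 - 26^2)/9 = 72/9 = 8, a_9 = floor((27 + 26)/8) = 6.
  m_10 = 8*6 - 26 = 22, d_10 = (748 - 22^2)/8 = 264/8 = 33, a_10 = floor((27 + 22)/33) = 1.
  m_11 = 33*1 - 22 = 11, d_11 = (748 - 11^2)/33 = 627/33 = 19, a_11 = floor((27 + 11)/19) = 2.
  m_12 = 19*2 - 11 = 27, d_12 = (748 - 27^2)/19 = 19/19 = 1, a_12 = floor((27 + 27)/1) = 54.
  m_13 = 1*54 - 27 = 27, d_13 = (748 - 27^2)/1 = 19/1 = 19: (m_13, d_13) = (m_1, d_1) = (27, 19), so from here the quotients repeat a_1, ..., a_12; the period length is 12.
Hence the expansion of sqrt(748) is a_0 = 27 followed by the repeating block 2, 1, 6, 5, 1, 12, 1, 5, 6, 1, 2, 54 (period 12).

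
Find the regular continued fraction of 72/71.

Run the Euclidean algorithm on 72 and 71; the successive quotients are the partial quotients a_0, a_1, ... (each step inverts the fractional part left over by the previous one):
  72 = 1*71 + 1, so a_0 = 1.
  71 = 71*1 + 0, so a_1 = 71.
The remainder reaches 0 after 2 divisions, so the expansion has 2 partial quotients, read off in order.

[1; 71]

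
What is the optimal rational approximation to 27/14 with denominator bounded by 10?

19/10

Expand x = 27/14 as a continued fraction with the Euclidean algorithm:
  27 = 1*14 + 13, so a_0 = 1.
  14 = 1*13 + 1, so a_1 = 1.
  13 = 13*1 + 0, so a_2 = 13.
so x = [1; 1, 13].
Convergents (p_i = a_i*p_{i-1} + p_{i-2}, q_i = a_i*q_{i-1} + q_{i-2} with p_{-2}=0, p_{-1}=1, q_{-2}=1, q_{-1}=0), until the denominator exceeds 10:
  i=0: a_0=1, p_0 = 1*1 + 0 = 1, q_0 = 1*0 + 1 = 1.
  i=1: a_1=1, p_1 = 1*1 + 1 = 2, q_1 = 1*1 + 0 = 1.
  i=2: a_2=13, p_2 = 13*2 + 1 = 27, q_2 = 13*1 + 1 = 14.
q_2 = 14 > 10, so the last convergent with denominator <= 10 is p_1/q_1 = 2/1.
The closest fraction with denominator <= 10 is either p_1/q_1 or the intermediate fraction (k*p_1 + p_0)/(k*q_1 + q_0) with the largest k >= 1 whose denominator stays <= 10; these approach x as k grows, and every other convergent or intermediate fraction in range is farther away.
Largest k: floor((10 - q_0)/q_1) = floor((10 - 1)/1) = 9.
That gives (9*2 + 1)/(9*1 + 1) = 19/10.
Compare the errors: |x - 2/1| = |27*1 - 2*14|/(14*1) = 1/14, and |x - 19/10| = |27*10 - 19*14|/(14*10) = 4/140.
Cross-multiplying, 4*14 = 56 < 140 = 1*140, so 4/140 is smaller: the intermediate fraction 19/10 is closer to x than 2/1.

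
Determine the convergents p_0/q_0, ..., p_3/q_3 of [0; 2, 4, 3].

Using the convergent recurrence p_i = a_i*p_{i-1} + p_{i-2}, q_i = a_i*q_{i-1} + q_{i-2} with p_{-2}=0, p_{-1}=1, q_{-2}=1, q_{-1}=0:
  i=0: a_0=0, p_0 = 0*1 + 0 = 0, q_0 = 0*0 + 1 = 1.
  i=1: a_1=2, p_1 = 2*0 + 1 = 1, q_1 = 2*1 + 0 = 2.
  i=2: a_2=4, p_2 = 4*1 + 0 = 4, q_2 = 4*2 + 1 = 9.
  i=3: a_3=3, p_3 = 3*4 + 1 = 13, q_3 = 3*9 + 2 = 29.

0/1, 1/2, 4/9, 13/29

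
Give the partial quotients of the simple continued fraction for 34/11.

Run the Euclidean algorithm on 34 and 11; the successive quotients are the partial quotients a_0, a_1, ... (each step inverts the fractional part left over by the previous one):
  34 = 3*11 + 1, so a_0 = 3.
  11 = 11*1 + 0, so a_1 = 11.
The remainder reaches 0 after 2 divisions, so the expansion has 2 partial quotients, read off in order.

[3; 11]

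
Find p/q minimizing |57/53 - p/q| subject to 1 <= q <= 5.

Expand x = 57/53 as a continued fraction with the Euclidean algorithm:
  57 = 1*53 + 4, so a_0 = 1.
  53 = 13*4 + 1, so a_1 = 13.
  4 = 4*1 + 0, so a_2 = 4.
so x = [1; 13, 4].
Convergents (p_i = a_i*p_{i-1} + p_{i-2}, q_i = a_i*q_{i-1} + q_{i-2} with p_{-2}=0, p_{-1}=1, q_{-2}=1, q_{-1}=0), until the denominator exceeds 5:
  i=0: a_0=1, p_0 = 1*1 + 0 = 1, q_0 = 1*0 + 1 = 1.
  i=1: a_1=13, p_1 = 13*1 + 1 = 14, q_1 = 13*1 + 0 = 13.
q_1 = 13 > 5, so the last convergent with denominator <= 5 is p_0/q_0 = 1/1.
The closest fraction with denominator <= 5 is either p_0/q_0 or the intermediate fraction (k*p_0 + p_{-1})/(k*q_0 + q_{-1}) with the largest k >= 1 whose denominator stays <= 5; these approach x as k grows, and every other convergent or intermediate fraction in range is farther away.
Largest k: floor((5 - q_{-1})/q_0) = floor((5 - 0)/1) = 5 (using the seeds p_{-1} = 1, q_{-1} = 0).
That gives (5*1 + 1)/(5*1 + 0) = 6/5.
Compare the errors: |x - 1/1| = |57*1 - 1*53|/(53*1) = 4/53, and |x - 6/5| = |57*5 - 6*53|/(53*5) = 33/265.
Cross-multiplying, 4*265 = 1060 < 1749 = 33*53, so 4/53 is smaller: the convergent 1/1 is closer to x than 6/5.

1/1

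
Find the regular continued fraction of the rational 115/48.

[2; 2, 1, 1, 9]

Run the Euclidean algorithm on 115 and 48; the successive quotients are the partial quotients a_0, a_1, ... (each step inverts the fractional part left over by the previous one):
  115 = 2*48 + 19, so a_0 = 2.
  48 = 2*19 + 10, so a_1 = 2.
  19 = 1*10 + 9, so a_2 = 1.
  10 = 1*9 + 1, so a_3 = 1.
  9 = 9*1 + 0, so a_4 = 9.
The remainder reaches 0 after 5 divisions, so the expansion has 5 partial quotients, read off in order.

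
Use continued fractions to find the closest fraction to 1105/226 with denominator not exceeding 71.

44/9

Expand x = 1105/226 as a continued fraction with the Euclidean algorithm:
  1105 = 4*226 + 201, so a_0 = 4.
  226 = 1*201 + 25, so a_1 = 1.
  201 = 8*25 + 1, so a_2 = 8.
  25 = 25*1 + 0, so a_3 = 25.
so x = [4; 1, 8, 25].
Convergents (p_i = a_i*p_{i-1} + p_{i-2}, q_i = a_i*q_{i-1} + q_{i-2} with p_{-2}=0, p_{-1}=1, q_{-2}=1, q_{-1}=0), until the denominator exceeds 71:
  i=0: a_0=4, p_0 = 4*1 + 0 = 4, q_0 = 4*0 + 1 = 1.
  i=1: a_1=1, p_1 = 1*4 + 1 = 5, q_1 = 1*1 + 0 = 1.
  i=2: a_2=8, p_2 = 8*5 + 4 = 44, q_2 = 8*1 + 1 = 9.
  i=3: a_3=25, p_3 = 25*44 + 5 = 1105, q_3 = 25*9 + 1 = 226.
q_3 = 226 > 71, so the last convergent with denominator <= 71 is p_2/q_2 = 44/9.
The closest fraction with denominator <= 71 is either p_2/q_2 or the intermediate fraction (k*p_2 + p_1)/(k*q_2 + q_1) with the largest k >= 1 whose denominator stays <= 71; these approach x as k grows, and every other convergent or intermediate fraction in range is farther away.
Largest k: floor((71 - q_1)/q_2) = floor((71 - 1)/9) = 7.
That gives (7*44 + 5)/(7*9 + 1) = 313/64.
Compare the errors: |x - 44/9| = |1105*9 - 44*226|/(226*9) = 1/2034, and |x - 313/64| = |1105*64 - 313*226|/(226*64) = 18/14464.
Cross-multiplying, 1*14464 = 14464 < 36612 = 18*2034, so 1/2034 is smaller: the convergent 44/9 is closer to x than 313/64.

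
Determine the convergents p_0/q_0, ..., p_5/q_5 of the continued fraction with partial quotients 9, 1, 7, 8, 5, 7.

9/1, 10/1, 79/8, 642/65, 3289/333, 23665/2396

Using the convergent recurrence p_i = a_i*p_{i-1} + p_{i-2}, q_i = a_i*q_{i-1} + q_{i-2} with p_{-2}=0, p_{-1}=1, q_{-2}=1, q_{-1}=0:
  i=0: a_0=9, p_0 = 9*1 + 0 = 9, q_0 = 9*0 + 1 = 1.
  i=1: a_1=1, p_1 = 1*9 + 1 = 10, q_1 = 1*1 + 0 = 1.
  i=2: a_2=7, p_2 = 7*10 + 9 = 79, q_2 = 7*1 + 1 = 8.
  i=3: a_3=8, p_3 = 8*79 + 10 = 642, q_3 = 8*8 + 1 = 65.
  i=4: a_4=5, p_4 = 5*642 + 79 = 3289, q_4 = 5*65 + 8 = 333.
  i=5: a_5=7, p_5 = 7*3289 + 642 = 23665, q_5 = 7*333 + 65 = 2396.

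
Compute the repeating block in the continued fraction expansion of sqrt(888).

Write x_i = (sqrt(888) + m_i)/d_i with (m_0, d_0) = (0, 1). a_0 = floor(sqrt(888)) = 29, since 29^2 = 841 <= 888 < 900 = 30^2.
Iterate m_{i+1} = d_i*a_i - m_i, d_{i+1} = (888 - m_{i+1}^2)/d_i, a_{i+1} = floor((a_0 + m_{i+1})/d_{i+1}):
  m_1 = 1*29 - 0 = 29, d_1 = (888 - 29^2)/1 = 47/1 = 47, a_1 = floor((29 + 29)/47) = 1.
  m_2 = 47*1 - 29 = 18, d_2 = (888 - 18^2)/47 = 564/47 = 12, a_2 = floor((29 + 18)/12) = 3.
  m_3 = 12*3 - 18 = 18, d_3 = (888 - 18^2)/12 = 564/12 = 47, a_3 = floor((29 + 18)/47) = 1.
  m_4 = 47*1 - 18 = 29, d_4 = (888 - 29^2)/47 = 47/47 = 1, a_4 = floor((29 + 29)/1) = 58.
  m_5 = 1*58 - 29 = 29, d_5 = (888 - 29^2)/1 = 47/1 = 47: (m_5, d_5) = (m_1, d_1) = (29, 47), so from here the quotients repeat a_1, ..., a_4; the period length is 4.
Hence the expansion of sqrt(888) is a_0 = 29 followed by the repeating block 1, 3, 1, 58 (period 4).

[29; (1, 3, 1, 58)]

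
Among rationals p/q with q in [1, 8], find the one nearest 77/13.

Expand x = 77/13 as a continued fraction with the Euclidean algorithm:
  77 = 5*13 + 12, so a_0 = 5.
  13 = 1*12 + 1, so a_1 = 1.
  12 = 12*1 + 0, so a_2 = 12.
so x = [5; 1, 12].
Convergents (p_i = a_i*p_{i-1} + p_{i-2}, q_i = a_i*q_{i-1} + q_{i-2} with p_{-2}=0, p_{-1}=1, q_{-2}=1, q_{-1}=0), until the denominator exceeds 8:
  i=0: a_0=5, p_0 = 5*1 + 0 = 5, q_0 = 5*0 + 1 = 1.
  i=1: a_1=1, p_1 = 1*5 + 1 = 6, q_1 = 1*1 + 0 = 1.
  i=2: a_2=12, p_2 = 12*6 + 5 = 77, q_2 = 12*1 + 1 = 13.
q_2 = 13 > 8, so the last convergent with denominator <= 8 is p_1/q_1 = 6/1.
The closest fraction with denominator <= 8 is either p_1/q_1 or the intermediate fraction (k*p_1 + p_0)/(k*q_1 + q_0) with the largest k >= 1 whose denominator stays <= 8; these approach x as k grows, and every other convergent or intermediate fraction in range is farther away.
Largest k: floor((8 - q_0)/q_1) = floor((8 - 1)/1) = 7.
That gives (7*6 + 5)/(7*1 + 1) = 47/8.
Compare the errors: |x - 6/1| = |77*1 - 6*13|/(13*1) = 1/13, and |x - 47/8| = |77*8 - 47*13|/(13*8) = 5/104.
Cross-multiplying, 5*13 = 65 < 104 = 1*104, so 5/104 is smaller: the intermediate fraction 47/8 is closer to x than 6/1.

47/8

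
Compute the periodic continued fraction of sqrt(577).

[24; (48)]

Write x_i = (sqrt(577) + m_i)/d_i with (m_0, d_0) = (0, 1). a_0 = floor(sqrt(577)) = 24, since 24^2 = 576 <= 577 < 625 = 25^2.
Iterate m_{i+1} = d_i*a_i - m_i, d_{i+1} = (577 - m_{i+1}^2)/d_i, a_{i+1} = floor((a_0 + m_{i+1})/d_{i+1}):
  m_1 = 1*24 - 0 = 24, d_1 = (577 - 24^2)/1 = 1/1 = 1, a_1 = floor((24 + 24)/1) = 48.
  m_2 = 1*48 - 24 = 24, d_2 = (577 - 24^2)/1 = 1/1 = 1: (m_2, d_2) = (m_1, d_1) = (24, 1), so from here the quotient a_1 repeats; the period length is 1.
Hence the expansion of sqrt(577) is a_0 = 24 followed by the repeating block 48 (period 1).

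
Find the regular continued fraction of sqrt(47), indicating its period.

[6; (1, 5, 1, 12)]

Write x_i = (sqrt(47) + m_i)/d_i with (m_0, d_0) = (0, 1). a_0 = floor(sqrt(47)) = 6, since 6^2 = 36 <= 47 < 49 = 7^2.
Iterate m_{i+1} = d_i*a_i - m_i, d_{i+1} = (47 - m_{i+1}^2)/d_i, a_{i+1} = floor((a_0 + m_{i+1})/d_{i+1}):
  m_1 = 1*6 - 0 = 6, d_1 = (47 - 6^2)/1 = 11/1 = 11, a_1 = floor((6 + 6)/11) = 1.
  m_2 = 11*1 - 6 = 5, d_2 = (47 - 5^2)/11 = 22/11 = 2, a_2 = floor((6 + 5)/2) = 5.
  m_3 = 2*5 - 5 = 5, d_3 = (47 - 5^2)/2 = 22/2 = 11, a_3 = floor((6 + 5)/11) = 1.
  m_4 = 11*1 - 5 = 6, d_4 = (47 - 6^2)/11 = 11/11 = 1, a_4 = floor((6 + 6)/1) = 12.
  m_5 = 1*12 - 6 = 6, d_5 = (47 - 6^2)/1 = 11/1 = 11: (m_5, d_5) = (m_1, d_1) = (6, 11), so from here the quotients repeat a_1, ..., a_4; the period length is 4.
Hence the expansion of sqrt(47) is a_0 = 6 followed by the repeating block 1, 5, 1, 12 (period 4).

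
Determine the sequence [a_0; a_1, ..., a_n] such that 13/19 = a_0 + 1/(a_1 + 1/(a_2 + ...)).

Run the Euclidean algorithm on 13 and 19; the successive quotients are the partial quotients a_0, a_1, ... (each step inverts the fractional part left over by the previous one):
  13 = 0*19 + 13, so a_0 = 0.
  19 = 1*13 + 6, so a_1 = 1.
  13 = 2*6 + 1, so a_2 = 2.
  6 = 6*1 + 0, so a_3 = 6.
The remainder reaches 0 after 4 divisions, so the expansion has 4 partial quotients, read off in order.

[0; 1, 2, 6]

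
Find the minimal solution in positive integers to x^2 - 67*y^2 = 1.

(x, y) = (48842, 5967)

First expand sqrt(67) as a continued fraction. With x_i = (sqrt(67) + m_i)/d_i and (m_0, d_0) = (0, 1): a_0 = floor(sqrt(67)) = 8, since 8^2 = 64 <= 67 < 81 = 9^2.
Iterate m_{i+1} = d_i*a_i - m_i, d_{i+1} = (67 - m_{i+1}^2)/d_i, a_{i+1} = floor((a_0 + m_{i+1})/d_{i+1}):
  m_1 = 1*8 - 0 = 8, d_1 = (67 - 8^2)/1 = 3/1 = 3, a_1 = floor((8 + 8)/3) = 5.
  m_2 = 3*5 - 8 = 7, d_2 = (67 - 7^2)/3 = 18/3 = 6, a_2 = floor((8 + 7)/6) = 2.
  m_3 = 6*2 - 7 = 5, d_3 = (67 - 5^2)/6 = 42/6 = 7, a_3 = floor((8 + 5)/7) = 1.
  m_4 = 7*1 - 5 = 2, d_4 = (67 - 2^2)/7 = 63/7 = 9, a_4 = floor((8 + 2)/9) = 1.
  m_5 = 9*1 - 2 = 7, d_5 = (67 - 7^2)/9 = 18/9 = 2, a_5 = floor((8 + 7)/2) = 7.
  m_6 = 2*7 - 7 = 7, d_6 = (67 - 7^2)/2 = 18/2 = 9, a_6 = floor((8 + 7)/9) = 1.
  m_7 = 9*1 - 7 = 2, d_7 = (67 - 2^2)/9 = 63/9 = 7, a_7 = floor((8 + 2)/7) = 1.
  m_8 = 7*1 - 2 = 5, d_8 = (67 - 5^2)/7 = 42/7 = 6, a_8 = floor((8 + 5)/6) = 2.
  m_9 = 6*2 - 5 = 7, d_9 = (67 - 7^2)/6 = 18/6 = 3, a_9 = floor((8 + 7)/3) = 5.
  m_10 = 3*5 - 7 = 8, d_10 = (67 - 8^2)/3 = 3/3 = 1, a_10 = floor((8 + 8)/1) = 16.
  m_11 = 1*16 - 8 = 8, d_11 = (67 - 8^2)/1 = 3/1 = 3: (m_11, d_11) = (m_1, d_1) = (8, 3), so from here the quotients repeat a_1, ..., a_10; the period length is 10.
So sqrt(67) = [8; (5, 2, 1, 1, 7, 1, 1, 2, 5, 16)] with period length k = 10.
k is even, so the fundamental solution of x^2 - 67y^2 = 1 is (p_{k-1}, q_{k-1}) = (p_9, q_9); compute convergents through index 9.
Convergents (p_i = a_i*p_{i-1} + p_{i-2}, q_i = a_i*q_{i-1} + q_{i-2} with p_{-2}=0, p_{-1}=1, q_{-2}=1, q_{-1}=0):
  i=0: a_0=8, p_0 = 8*1 + 0 = 8, q_0 = 8*0 + 1 = 1.
  i=1: a_1=5, p_1 = 5*8 + 1 = 41, q_1 = 5*1 + 0 = 5.
  i=2: a_2=2, p_2 = 2*41 + 8 = 90, q_2 = 2*5 + 1 = 11.
  i=3: a_3=1, p_3 = 1*90 + 41 = 131, q_3 = 1*11 + 5 = 16.
  i=4: a_4=1, p_4 = 1*131 + 90 = 221, q_4 = 1*16 + 11 = 27.
  i=5: a_5=7, p_5 = 7*221 + 131 = 1678, q_5 = 7*27 + 16 = 205.
  i=6: a_6=1, p_6 = 1*1678 + 221 = 1899, q_6 = 1*205 + 27 = 232.
  i=7: a_7=1, p_7 = 1*1899 + 1678 = 3577, q_7 = 1*232 + 205 = 437.
  i=8: a_8=2, p_8 = 2*3577 + 1899 = 9053, q_8 = 2*437 + 232 = 1106.
  i=9: a_9=5, p_9 = 5*9053 + 3577 = 48842, q_9 = 5*1106 + 437 = 5967.
Check: 48842^2 - 67*5967^2 = 2385540964 - 2385540963 = 1, so (x, y) = (48842, 5967) solves the equation, and by the theorem it is the least positive solution.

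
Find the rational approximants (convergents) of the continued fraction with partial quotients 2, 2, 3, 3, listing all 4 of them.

Using the convergent recurrence p_i = a_i*p_{i-1} + p_{i-2}, q_i = a_i*q_{i-1} + q_{i-2} with p_{-2}=0, p_{-1}=1, q_{-2}=1, q_{-1}=0:
  i=0: a_0=2, p_0 = 2*1 + 0 = 2, q_0 = 2*0 + 1 = 1.
  i=1: a_1=2, p_1 = 2*2 + 1 = 5, q_1 = 2*1 + 0 = 2.
  i=2: a_2=3, p_2 = 3*5 + 2 = 17, q_2 = 3*2 + 1 = 7.
  i=3: a_3=3, p_3 = 3*17 + 5 = 56, q_3 = 3*7 + 2 = 23.

2/1, 5/2, 17/7, 56/23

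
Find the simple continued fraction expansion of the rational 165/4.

[41; 4]

Run the Euclidean algorithm on 165 and 4; the successive quotients are the partial quotients a_0, a_1, ... (each step inverts the fractional part left over by the previous one):
  165 = 41*4 + 1, so a_0 = 41.
  4 = 4*1 + 0, so a_1 = 4.
The remainder reaches 0 after 2 divisions, so the expansion has 2 partial quotients, read off in order.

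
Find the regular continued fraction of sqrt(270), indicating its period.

Write x_i = (sqrt(270) + m_i)/d_i with (m_0, d_0) = (0, 1). a_0 = floor(sqrt(270)) = 16, since 16^2 = 256 <= 270 < 289 = 17^2.
Iterate m_{i+1} = d_i*a_i - m_i, d_{i+1} = (270 - m_{i+1}^2)/d_i, a_{i+1} = floor((a_0 + m_{i+1})/d_{i+1}):
  m_1 = 1*16 - 0 = 16, d_1 = (270 - 16^2)/1 = 14/1 = 14, a_1 = floor((16 + 16)/14) = 2.
  m_2 = 14*2 - 16 = 12, d_2 = (270 - 12^2)/14 = 126/14 = 9, a_2 = floor((16 + 12)/9) = 3.
  m_3 = 9*3 - 12 = 15, d_3 = (270 - 15^2)/9 = 45/9 = 5, a_3 = floor((16 + 15)/5) = 6.
  m_4 = 5*6 - 15 = 15, d_4 = (270 - 15^2)/5 = 45/5 = 9, a_4 = floor((16 + 15)/9) = 3.
  m_5 = 9*3 - 15 = 12, d_5 = (270 - 12^2)/9 = 126/9 = 14, a_5 = floor((16 + 12)/14) = 2.
  m_6 = 14*2 - 12 = 16, d_6 = (270 - 16^2)/14 = 14/14 = 1, a_6 = floor((16 + 16)/1) = 32.
  m_7 = 1*32 - 16 = 16, d_7 = (270 - 16^2)/1 = 14/1 = 14: (m_7, d_7) = (m_1, d_1) = (16, 14), so from here the quotients repeat a_1, ..., a_6; the period length is 6.
Hence the expansion of sqrt(270) is a_0 = 16 followed by the repeating block 2, 3, 6, 3, 2, 32 (period 6).

[16; (2, 3, 6, 3, 2, 32)]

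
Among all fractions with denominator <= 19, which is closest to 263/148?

Expand x = 263/148 as a continued fraction with the Euclidean algorithm:
  263 = 1*148 + 115, so a_0 = 1.
  148 = 1*115 + 33, so a_1 = 1.
  115 = 3*33 + 16, so a_2 = 3.
  33 = 2*16 + 1, so a_3 = 2.
  16 = 16*1 + 0, so a_4 = 16.
so x = [1; 1, 3, 2, 16].
Convergents (p_i = a_i*p_{i-1} + p_{i-2}, q_i = a_i*q_{i-1} + q_{i-2} with p_{-2}=0, p_{-1}=1, q_{-2}=1, q_{-1}=0), until the denominator exceeds 19:
  i=0: a_0=1, p_0 = 1*1 + 0 = 1, q_0 = 1*0 + 1 = 1.
  i=1: a_1=1, p_1 = 1*1 + 1 = 2, q_1 = 1*1 + 0 = 1.
  i=2: a_2=3, p_2 = 3*2 + 1 = 7, q_2 = 3*1 + 1 = 4.
  i=3: a_3=2, p_3 = 2*7 + 2 = 16, q_3 = 2*4 + 1 = 9.
  i=4: a_4=16, p_4 = 16*16 + 7 = 263, q_4 = 16*9 + 4 = 148.
q_4 = 148 > 19, so the last convergent with denominator <= 19 is p_3/q_3 = 16/9.
The closest fraction with denominator <= 19 is either p_3/q_3 or the intermediate fraction (k*p_3 + p_2)/(k*q_3 + q_2) with the largest k >= 1 whose denominator stays <= 19; these approach x as k grows, and every other convergent or intermediate fraction in range is farther away.
Largest k: floor((19 - q_2)/q_3) = floor((19 - 4)/9) = 1.
That gives (1*16 + 7)/(1*9 + 4) = 23/13.
Compare the errors: |x - 16/9| = |263*9 - 16*148|/(148*9) = 1/1332, and |x - 23/13| = |263*13 - 23*148|/(148*13) = 15/1924.
Cross-multiplying, 1*1924 = 1924 < 19980 = 15*1332, so 1/1332 is smaller: the convergent 16/9 is closer to x than 23/13.

16/9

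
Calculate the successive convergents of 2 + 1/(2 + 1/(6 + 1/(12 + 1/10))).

Using the convergent recurrence p_i = a_i*p_{i-1} + p_{i-2}, q_i = a_i*q_{i-1} + q_{i-2} with p_{-2}=0, p_{-1}=1, q_{-2}=1, q_{-1}=0:
  i=0: a_0=2, p_0 = 2*1 + 0 = 2, q_0 = 2*0 + 1 = 1.
  i=1: a_1=2, p_1 = 2*2 + 1 = 5, q_1 = 2*1 + 0 = 2.
  i=2: a_2=6, p_2 = 6*5 + 2 = 32, q_2 = 6*2 + 1 = 13.
  i=3: a_3=12, p_3 = 12*32 + 5 = 389, q_3 = 12*13 + 2 = 158.
  i=4: a_4=10, p_4 = 10*389 + 32 = 3922, q_4 = 10*158 + 13 = 1593.

2/1, 5/2, 32/13, 389/158, 3922/1593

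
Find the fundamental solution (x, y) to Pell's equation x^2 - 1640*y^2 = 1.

First expand sqrt(1640) as a continued fraction. With x_i = (sqrt(1640) + m_i)/d_i and (m_0, d_0) = (0, 1): a_0 = floor(sqrt(1640)) = 40, since 40^2 = 1600 <= 1640 < 1681 = 41^2.
Iterate m_{i+1} = d_i*a_i - m_i, d_{i+1} = (1640 - m_{i+1}^2)/d_i, a_{i+1} = floor((a_0 + m_{i+1})/d_{i+1}):
  m_1 = 1*40 - 0 = 40, d_1 = (1640 - 40^2)/1 = 40/1 = 40, a_1 = floor((40 + 40)/40) = 2.
  m_2 = 40*2 - 40 = 40, d_2 = (1640 - 40^2)/40 = 40/40 = 1, a_2 = floor((40 + 40)/1) = 80.
  m_3 = 1*80 - 40 = 40, d_3 = (1640 - 40^2)/1 = 40/1 = 40: (m_3, d_3) = (m_1, d_1) = (40, 40), so from here the quotients repeat a_1, a_2; the period length is 2.
So sqrt(1640) = [40; (2, 80)] with period length k = 2.
k is even, so the fundamental solution of x^2 - 1640y^2 = 1 is (p_{k-1}, q_{k-1}) = (p_1, q_1); compute convergents through index 1.
Convergents (p_i = a_i*p_{i-1} + p_{i-2}, q_i = a_i*q_{i-1} + q_{i-2} with p_{-2}=0, p_{-1}=1, q_{-2}=1, q_{-1}=0):
  i=0: a_0=40, p_0 = 40*1 + 0 = 40, q_0 = 40*0 + 1 = 1.
  i=1: a_1=2, p_1 = 2*40 + 1 = 81, q_1 = 2*1 + 0 = 2.
Check: 81^2 - 1640*2^2 = 6561 - 6560 = 1, so (x, y) = (81, 2) solves the equation, and by the theorem it is the least positive solution.

(x, y) = (81, 2)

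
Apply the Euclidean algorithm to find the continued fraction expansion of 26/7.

[3; 1, 2, 2]

Run the Euclidean algorithm on 26 and 7; the successive quotients are the partial quotients a_0, a_1, ... (each step inverts the fractional part left over by the previous one):
  26 = 3*7 + 5, so a_0 = 3.
  7 = 1*5 + 2, so a_1 = 1.
  5 = 2*2 + 1, so a_2 = 2.
  2 = 2*1 + 0, so a_3 = 2.
The remainder reaches 0 after 4 divisions, so the expansion has 4 partial quotients, read off in order.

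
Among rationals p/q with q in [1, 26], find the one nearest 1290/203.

Expand x = 1290/203 as a continued fraction with the Euclidean algorithm:
  1290 = 6*203 + 72, so a_0 = 6.
  203 = 2*72 + 59, so a_1 = 2.
  72 = 1*59 + 13, so a_2 = 1.
  59 = 4*13 + 7, so a_3 = 4.
  13 = 1*7 + 6, so a_4 = 1.
  7 = 1*6 + 1, so a_5 = 1.
  6 = 6*1 + 0, so a_6 = 6.
so x = [6; 2, 1, 4, 1, 1, 6].
Convergents (p_i = a_i*p_{i-1} + p_{i-2}, q_i = a_i*q_{i-1} + q_{i-2} with p_{-2}=0, p_{-1}=1, q_{-2}=1, q_{-1}=0), until the denominator exceeds 26:
  i=0: a_0=6, p_0 = 6*1 + 0 = 6, q_0 = 6*0 + 1 = 1.
  i=1: a_1=2, p_1 = 2*6 + 1 = 13, q_1 = 2*1 + 0 = 2.
  i=2: a_2=1, p_2 = 1*13 + 6 = 19, q_2 = 1*2 + 1 = 3.
  i=3: a_3=4, p_3 = 4*19 + 13 = 89, q_3 = 4*3 + 2 = 14.
  i=4: a_4=1, p_4 = 1*89 + 19 = 108, q_4 = 1*14 + 3 = 17.
  i=5: a_5=1, p_5 = 1*108 + 89 = 197, q_5 = 1*17 + 14 = 31.
q_5 = 31 > 26, so the last convergent with denominator <= 26 is p_4/q_4 = 108/17.
The closest fraction with denominator <= 26 is either p_4/q_4 or the intermediate fraction (k*p_4 + p_3)/(k*q_4 + q_3) with the largest k >= 1 whose denominator stays <= 26; these approach x as k grows, and every other convergent or intermediate fraction in range is farther away.
Largest k: floor((26 - q_3)/q_4) = floor((26 - 14)/17) = 0.
Since k = 0, no intermediate fraction beyond p_4/q_4 has denominator <= 26, so the convergent 108/17 is the closest (its error is |1290*17 - 108*203|/(203*17) = 6/3451).

108/17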